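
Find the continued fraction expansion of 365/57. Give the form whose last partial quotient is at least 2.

365 = 6*57 + 23
57 = 2*23 + 11
23 = 2*11 + 1
11 = 11*1 + 0  (stop)
So 365/57 = [6; 2, 2, 11].

[6; 2, 2, 11]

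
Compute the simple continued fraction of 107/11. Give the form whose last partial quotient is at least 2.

[9; 1, 2, 1, 2]

107 = 9×11 + 8
11 = 1×8 + 3
8 = 2×3 + 2
3 = 1×2 + 1
2 = 2×1 + 0  (stop)
So 107/11 = [9; 1, 2, 1, 2].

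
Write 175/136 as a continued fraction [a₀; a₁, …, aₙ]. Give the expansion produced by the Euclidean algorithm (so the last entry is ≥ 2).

[1; 3, 2, 19]

175 = 1×136 + 39
136 = 3×39 + 19
39 = 2×19 + 1
19 = 19×1 + 0  (stop)
So 175/136 = [1; 3, 2, 19].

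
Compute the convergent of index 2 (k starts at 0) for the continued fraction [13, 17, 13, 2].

2899/222

Using pₖ = aₖpₖ₋₁ + pₖ₋₂, qₖ = aₖqₖ₋₁ + qₖ₋₂ (with p₋₁=1, p₋₂=0, q₋₁=0, q₋₂=1):
  k=0: a=13, p=13, q=1
  k=1: a=17, p=222, q=17
  k=2: a=13, p=2899, q=222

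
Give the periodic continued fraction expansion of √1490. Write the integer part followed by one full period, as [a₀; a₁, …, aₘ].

a₀ = ⌊√1490⌋ = 38.
With m₀=0, d₀=1 and mₖ₊₁ = dₖaₖ − mₖ, dₖ₊₁ = (n − mₖ₊₁²)/dₖ, aₖ₊₁ = ⌊(a₀+mₖ₊₁)/dₖ₊₁⌋:
  k=1: m=38, d=46, a=1
  k=2: m=8, d=31, a=1
  k=3: m=23, d=31, a=1
  k=4: m=8, d=46, a=1
  k=5: m=38, d=1, a=76
d=1 and a=2a₀=76 at k=5, so the next step gives (m, d) = (38, 46) again — its k=1 value — and the period has length 5.

[38; 1, 1, 1, 1, 76]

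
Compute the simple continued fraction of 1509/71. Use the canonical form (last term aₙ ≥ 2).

1509 = 21*71 + 18
71 = 3*18 + 17
18 = 1*17 + 1
17 = 17*1 + 0  (stop)
So 1509/71 = [21; 3, 1, 17].

[21; 3, 1, 17]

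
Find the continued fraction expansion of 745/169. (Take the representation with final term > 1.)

745 = 4×169 + 69
169 = 2×69 + 31
69 = 2×31 + 7
31 = 4×7 + 3
7 = 2×3 + 1
3 = 3×1 + 0  (stop)
So 745/169 = [4; 2, 2, 4, 2, 3].

[4; 2, 2, 4, 2, 3]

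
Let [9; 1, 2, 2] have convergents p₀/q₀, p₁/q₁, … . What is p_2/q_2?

Using pₖ = aₖpₖ₋₁ + pₖ₋₂, qₖ = aₖqₖ₋₁ + qₖ₋₂ (with p₋₁=1, p₋₂=0, q₋₁=0, q₋₂=1):
  k=0: a=9, p=9, q=1
  k=1: a=1, p=10, q=1
  k=2: a=2, p=29, q=3

29/3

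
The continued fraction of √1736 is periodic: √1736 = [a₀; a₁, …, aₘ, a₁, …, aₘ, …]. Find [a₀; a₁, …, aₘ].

[41; 1, 1, 1, 82]

a₀ = ⌊√1736⌋ = 41.
With m₀=0, d₀=1 and mₖ₊₁ = dₖaₖ − mₖ, dₖ₊₁ = (n − mₖ₊₁²)/dₖ, aₖ₊₁ = ⌊(a₀+mₖ₊₁)/dₖ₊₁⌋:
  k=1: m=41, d=55, a=1
  k=2: m=14, d=28, a=1
  k=3: m=14, d=55, a=1
  k=4: m=41, d=1, a=82
d=1 and a=2a₀=82 at k=4, so the next step gives (m, d) = (41, 55) again — its k=1 value — and the period has length 4.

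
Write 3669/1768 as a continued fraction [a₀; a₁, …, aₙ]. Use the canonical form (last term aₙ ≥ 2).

[2; 13, 3, 2, 2, 3, 2]

3669 = 2*1768 + 133
1768 = 13*133 + 39
133 = 3*39 + 16
39 = 2*16 + 7
16 = 2*7 + 2
7 = 3*2 + 1
2 = 2*1 + 0  (stop)
So 3669/1768 = [2; 13, 3, 2, 2, 3, 2].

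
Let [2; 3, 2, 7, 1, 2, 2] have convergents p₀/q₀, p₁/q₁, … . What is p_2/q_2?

Using pₖ = aₖpₖ₋₁ + pₖ₋₂, qₖ = aₖqₖ₋₁ + qₖ₋₂ (with p₋₁=1, p₋₂=0, q₋₁=0, q₋₂=1):
  k=0: a=2, p=2, q=1
  k=1: a=3, p=7, q=3
  k=2: a=2, p=16, q=7

16/7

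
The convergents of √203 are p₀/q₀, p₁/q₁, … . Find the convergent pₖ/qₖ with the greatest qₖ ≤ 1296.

√203 = [14; 4, 28, …] (period length 2).
Convergents:
  p_0/q_0 = 14/1
  p_1/q_1 = 57/4
  p_2/q_2 = 1610/113
  p_3/q_3 = 6497/456
  p_4/q_4 = 183526/12881
q_3 = 456 ≤ 1296 < 12881 = q_4, so the answer is 6497/456.

6497/456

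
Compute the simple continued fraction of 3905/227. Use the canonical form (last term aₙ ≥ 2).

[17; 4, 1, 14, 3]

3905 = 17*227 + 46
227 = 4*46 + 43
46 = 1*43 + 3
43 = 14*3 + 1
3 = 3*1 + 0  (stop)
So 3905/227 = [17; 4, 1, 14, 3].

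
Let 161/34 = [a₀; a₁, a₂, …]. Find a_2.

161 = 4·34 + 25   →  a_0 = 4
34 = 1·25 + 9   →  a_1 = 1
25 = 2·9 + 7   →  a_2 = 2

2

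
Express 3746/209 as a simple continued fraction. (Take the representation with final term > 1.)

[17; 1, 12, 16]

3746 = 17×209 + 193
209 = 1×193 + 16
193 = 12×16 + 1
16 = 16×1 + 0  (stop)
So 3746/209 = [17; 1, 12, 16].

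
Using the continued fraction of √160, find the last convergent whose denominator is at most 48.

468/37

√160 = [12; 1, 1, 1, 5, 1, 1, 1, 24, …] (period length 8).
Convergents:
  p_0/q_0 = 12/1
  p_1/q_1 = 13/1
  p_2/q_2 = 25/2
  p_3/q_3 = 38/3
  p_4/q_4 = 215/17
  p_5/q_5 = 253/20
  p_6/q_6 = 468/37
  p_7/q_7 = 721/57
q_6 = 37 ≤ 48 < 57 = q_7, so the answer is 468/37.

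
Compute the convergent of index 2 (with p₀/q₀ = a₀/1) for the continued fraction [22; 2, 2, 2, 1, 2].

112/5

Using pₖ = aₖpₖ₋₁ + pₖ₋₂, qₖ = aₖqₖ₋₁ + qₖ₋₂ (with p₋₁=1, p₋₂=0, q₋₁=0, q₋₂=1):
  k=0: a=22, p=22, q=1
  k=1: a=2, p=45, q=2
  k=2: a=2, p=112, q=5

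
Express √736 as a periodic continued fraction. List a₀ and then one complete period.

a₀ = ⌊√736⌋ = 27.
With m₀=0, d₀=1 and mₖ₊₁ = dₖaₖ − mₖ, dₖ₊₁ = (n − mₖ₊₁²)/dₖ, aₖ₊₁ = ⌊(a₀+mₖ₊₁)/dₖ₊₁⌋:
  k=1: m=27, d=7, a=7
  k=2: m=22, d=36, a=1
  k=3: m=14, d=15, a=2
  k=4: m=16, d=32, a=1
  k=5: m=16, d=15, a=2
  k=6: m=14, d=36, a=1
  k=7: m=22, d=7, a=7
  k=8: m=27, d=1, a=54
d=1 and a=2a₀=54 at k=8, so the next step gives (m, d) = (27, 7) again — its k=1 value — and the period has length 8.

[27; 7, 1, 2, 1, 2, 1, 7, 54]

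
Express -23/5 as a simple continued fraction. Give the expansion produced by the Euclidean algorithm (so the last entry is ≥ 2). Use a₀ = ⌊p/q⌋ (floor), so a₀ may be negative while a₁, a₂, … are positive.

[-5; 2, 2]

-23 = -5·5 + 2
5 = 2·2 + 1
2 = 2·1 + 0  (stop)
So -23/5 = [-5; 2, 2].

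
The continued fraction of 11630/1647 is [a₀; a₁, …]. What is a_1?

11630 = 7·1647 + 101   →  a_0 = 7
1647 = 16·101 + 31   →  a_1 = 16

16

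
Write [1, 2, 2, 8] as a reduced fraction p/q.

Using pₖ = aₖpₖ₋₁ + pₖ₋₂ and qₖ = aₖqₖ₋₁ + qₖ₋₂:
  k=0: a=1, p=1, q=1
  k=1: a=2, p=3, q=2
  k=2: a=2, p=7, q=5
  k=3: a=8, p=59, q=42

59/42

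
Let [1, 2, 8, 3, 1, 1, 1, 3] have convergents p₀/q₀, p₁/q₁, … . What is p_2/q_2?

Using pₖ = aₖpₖ₋₁ + pₖ₋₂, qₖ = aₖqₖ₋₁ + qₖ₋₂ (with p₋₁=1, p₋₂=0, q₋₁=0, q₋₂=1):
  k=0: a=1, p=1, q=1
  k=1: a=2, p=3, q=2
  k=2: a=8, p=25, q=17

25/17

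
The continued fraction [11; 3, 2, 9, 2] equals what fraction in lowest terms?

Fold from the inside: start with 2/1.
  9 + 1/2 = 19/2
  2 + 2/19 = 40/19
  3 + 19/40 = 139/40
  11 + 40/139 = 1569/139

1569/139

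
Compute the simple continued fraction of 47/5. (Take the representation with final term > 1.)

[9; 2, 2]

47 = 9·5 + 2
5 = 2·2 + 1
2 = 2·1 + 0  (stop)
So 47/5 = [9; 2, 2].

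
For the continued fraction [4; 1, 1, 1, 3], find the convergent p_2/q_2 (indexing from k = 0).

Using pₖ = aₖpₖ₋₁ + pₖ₋₂, qₖ = aₖqₖ₋₁ + qₖ₋₂ (with p₋₁=1, p₋₂=0, q₋₁=0, q₋₂=1):
  k=0: a=4, p=4, q=1
  k=1: a=1, p=5, q=1
  k=2: a=1, p=9, q=2

9/2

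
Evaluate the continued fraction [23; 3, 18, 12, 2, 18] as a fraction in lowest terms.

Fold from the inside: start with 18/1.
  2 + 1/18 = 37/18
  12 + 18/37 = 462/37
  18 + 37/462 = 8353/462
  3 + 462/8353 = 25521/8353
  23 + 8353/25521 = 595336/25521

595336/25521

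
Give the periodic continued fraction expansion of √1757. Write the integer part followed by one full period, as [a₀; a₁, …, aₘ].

a₀ = ⌊√1757⌋ = 41.
With m₀=0, d₀=1 and mₖ₊₁ = dₖaₖ − mₖ, dₖ₊₁ = (n − mₖ₊₁²)/dₖ, aₖ₊₁ = ⌊(a₀+mₖ₊₁)/dₖ₊₁⌋:
  k=1: m=41, d=76, a=1
  k=2: m=35, d=7, a=10
  k=3: m=35, d=76, a=1
  k=4: m=41, d=1, a=82
d=1 and a=2a₀=82 at k=4, so the next step gives (m, d) = (41, 76) again — its k=1 value — and the period has length 4.

[41; 1, 10, 1, 82]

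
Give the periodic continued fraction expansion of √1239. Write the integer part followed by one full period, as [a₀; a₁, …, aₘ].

a₀ = ⌊√1239⌋ = 35.
With m₀=0, d₀=1 and mₖ₊₁ = dₖaₖ − mₖ, dₖ₊₁ = (n − mₖ₊₁²)/dₖ, aₖ₊₁ = ⌊(a₀+mₖ₊₁)/dₖ₊₁⌋:
  k=1: m=35, d=14, a=5
  k=2: m=35, d=1, a=70
d=1 and a=2a₀=70 at k=2, so the next step gives (m, d) = (35, 14) again — its k=1 value — and the period has length 2.

[35; 5, 70]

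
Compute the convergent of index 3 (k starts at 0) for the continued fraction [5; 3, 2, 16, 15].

Using pₖ = aₖpₖ₋₁ + pₖ₋₂, qₖ = aₖqₖ₋₁ + qₖ₋₂ (with p₋₁=1, p₋₂=0, q₋₁=0, q₋₂=1):
  k=0: a=5, p=5, q=1
  k=1: a=3, p=16, q=3
  k=2: a=2, p=37, q=7
  k=3: a=16, p=608, q=115

608/115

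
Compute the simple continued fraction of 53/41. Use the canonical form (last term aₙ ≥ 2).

53 = 1·41 + 12
41 = 3·12 + 5
12 = 2·5 + 2
5 = 2·2 + 1
2 = 2·1 + 0  (stop)
So 53/41 = [1; 3, 2, 2, 2].

[1; 3, 2, 2, 2]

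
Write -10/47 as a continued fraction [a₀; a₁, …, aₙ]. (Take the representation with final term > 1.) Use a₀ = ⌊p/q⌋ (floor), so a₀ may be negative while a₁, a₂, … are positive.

-10 = -1*47 + 37
47 = 1*37 + 10
37 = 3*10 + 7
10 = 1*7 + 3
7 = 2*3 + 1
3 = 3*1 + 0  (stop)
So -10/47 = [-1; 1, 3, 1, 2, 3].

[-1; 1, 3, 1, 2, 3]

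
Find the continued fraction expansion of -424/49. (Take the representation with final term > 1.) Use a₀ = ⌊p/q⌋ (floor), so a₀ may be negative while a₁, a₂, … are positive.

-424 = -9×49 + 17
49 = 2×17 + 15
17 = 1×15 + 2
15 = 7×2 + 1
2 = 2×1 + 0  (stop)
So -424/49 = [-9; 2, 1, 7, 2].

[-9; 2, 1, 7, 2]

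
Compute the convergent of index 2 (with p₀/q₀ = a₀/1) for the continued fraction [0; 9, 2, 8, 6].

Using pₖ = aₖpₖ₋₁ + pₖ₋₂, qₖ = aₖqₖ₋₁ + qₖ₋₂ (with p₋₁=1, p₋₂=0, q₋₁=0, q₋₂=1):
  k=0: a=0, p=0, q=1
  k=1: a=9, p=1, q=9
  k=2: a=2, p=2, q=19

2/19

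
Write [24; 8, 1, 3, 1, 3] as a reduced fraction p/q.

4027/167

Using pₖ = aₖpₖ₋₁ + pₖ₋₂ and qₖ = aₖqₖ₋₁ + qₖ₋₂:
  k=0: a=24, p=24, q=1
  k=1: a=8, p=193, q=8
  k=2: a=1, p=217, q=9
  k=3: a=3, p=844, q=35
  k=4: a=1, p=1061, q=44
  k=5: a=3, p=4027, q=167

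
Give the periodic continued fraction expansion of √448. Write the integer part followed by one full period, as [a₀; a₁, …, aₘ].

a₀ = ⌊√448⌋ = 21.
With m₀=0, d₀=1 and mₖ₊₁ = dₖaₖ − mₖ, dₖ₊₁ = (n − mₖ₊₁²)/dₖ, aₖ₊₁ = ⌊(a₀+mₖ₊₁)/dₖ₊₁⌋:
  k=1: m=21, d=7, a=6
  k=2: m=21, d=1, a=42
d=1 and a=2a₀=42 at k=2, so the next step gives (m, d) = (21, 7) again — its k=1 value — and the period has length 2.

[21; 6, 42]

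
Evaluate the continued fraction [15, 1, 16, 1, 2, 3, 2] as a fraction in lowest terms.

Fold from the inside: start with 2/1.
  3 + 1/2 = 7/2
  2 + 2/7 = 16/7
  1 + 7/16 = 23/16
  16 + 16/23 = 384/23
  1 + 23/384 = 407/384
  15 + 384/407 = 6489/407

6489/407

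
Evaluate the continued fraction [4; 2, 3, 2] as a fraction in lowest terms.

Fold from the inside: start with 2/1.
  3 + 1/2 = 7/2
  2 + 2/7 = 16/7
  4 + 7/16 = 71/16

71/16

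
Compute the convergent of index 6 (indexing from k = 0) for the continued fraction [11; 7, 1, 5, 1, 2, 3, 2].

Using pₖ = aₖpₖ₋₁ + pₖ₋₂, qₖ = aₖqₖ₋₁ + qₖ₋₂ (with p₋₁=1, p₋₂=0, q₋₁=0, q₋₂=1):
  k=0: a=11, p=11, q=1
  k=1: a=7, p=78, q=7
  k=2: a=1, p=89, q=8
  k=3: a=5, p=523, q=47
  k=4: a=1, p=612, q=55
  k=5: a=2, p=1747, q=157
  k=6: a=3, p=5853, q=526

5853/526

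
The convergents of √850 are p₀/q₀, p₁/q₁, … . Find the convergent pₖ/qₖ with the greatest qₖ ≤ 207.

2449/84

√850 = [29; 6, 2, 6, 58, …] (period length 4).
Convergents:
  p_0/q_0 = 29/1
  p_1/q_1 = 175/6
  p_2/q_2 = 379/13
  p_3/q_3 = 2449/84
  p_4/q_4 = 142421/4885
q_3 = 84 ≤ 207 < 4885 = q_4, so the answer is 2449/84.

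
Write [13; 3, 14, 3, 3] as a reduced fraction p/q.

5850/439

Fold from the inside: start with 3/1.
  3 + 1/3 = 10/3
  14 + 3/10 = 143/10
  3 + 10/143 = 439/143
  13 + 143/439 = 5850/439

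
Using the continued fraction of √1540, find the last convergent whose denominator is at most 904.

23271/593

√1540 = [39; 4, 8, 2, 8, 4, 78, …] (period length 6).
Convergents:
  p_0/q_0 = 39/1
  p_1/q_1 = 157/4
  p_2/q_2 = 1295/33
  p_3/q_3 = 2747/70
  p_4/q_4 = 23271/593
  p_5/q_5 = 95831/2442
q_4 = 593 ≤ 904 < 2442 = q_5, so the answer is 23271/593.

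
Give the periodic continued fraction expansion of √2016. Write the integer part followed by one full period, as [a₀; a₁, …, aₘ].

[44; 1, 8, 1, 88]

a₀ = ⌊√2016⌋ = 44.
With m₀=0, d₀=1 and mₖ₊₁ = dₖaₖ − mₖ, dₖ₊₁ = (n − mₖ₊₁²)/dₖ, aₖ₊₁ = ⌊(a₀+mₖ₊₁)/dₖ₊₁⌋:
  k=1: m=44, d=80, a=1
  k=2: m=36, d=9, a=8
  k=3: m=36, d=80, a=1
  k=4: m=44, d=1, a=88
d=1 and a=2a₀=88 at k=4, so the next step gives (m, d) = (44, 80) again — its k=1 value — and the period has length 4.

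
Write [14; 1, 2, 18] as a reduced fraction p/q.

807/55

Fold from the inside: start with 18/1.
  2 + 1/18 = 37/18
  1 + 18/37 = 55/37
  14 + 37/55 = 807/55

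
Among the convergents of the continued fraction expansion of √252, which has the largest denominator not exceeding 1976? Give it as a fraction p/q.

28209/1777

√252 = [15; 1, 6, 1, 30, …] (period length 4).
Convergents:
  p_0/q_0 = 15/1
  p_1/q_1 = 16/1
  p_2/q_2 = 111/7
  p_3/q_3 = 127/8
  p_4/q_4 = 3921/247
  p_5/q_5 = 4048/255
  p_6/q_6 = 28209/1777
  p_7/q_7 = 32257/2032
q_6 = 1777 ≤ 1976 < 2032 = q_7, so the answer is 28209/1777.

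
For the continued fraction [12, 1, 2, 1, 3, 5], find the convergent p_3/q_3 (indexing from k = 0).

Using pₖ = aₖpₖ₋₁ + pₖ₋₂, qₖ = aₖqₖ₋₁ + qₖ₋₂ (with p₋₁=1, p₋₂=0, q₋₁=0, q₋₂=1):
  k=0: a=12, p=12, q=1
  k=1: a=1, p=13, q=1
  k=2: a=2, p=38, q=3
  k=3: a=1, p=51, q=4

51/4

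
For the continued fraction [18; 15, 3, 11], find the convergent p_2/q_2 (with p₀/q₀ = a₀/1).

831/46

Using pₖ = aₖpₖ₋₁ + pₖ₋₂, qₖ = aₖqₖ₋₁ + qₖ₋₂ (with p₋₁=1, p₋₂=0, q₋₁=0, q₋₂=1):
  k=0: a=18, p=18, q=1
  k=1: a=15, p=271, q=15
  k=2: a=3, p=831, q=46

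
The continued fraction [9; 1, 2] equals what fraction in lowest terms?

Fold from the inside: start with 2/1.
  1 + 1/2 = 3/2
  9 + 2/3 = 29/3

29/3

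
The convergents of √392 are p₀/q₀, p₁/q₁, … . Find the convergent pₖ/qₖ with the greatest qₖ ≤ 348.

3940/199

√392 = [19; 1, 3, 1, 38, …] (period length 4).
Convergents:
  p_0/q_0 = 19/1
  p_1/q_1 = 20/1
  p_2/q_2 = 79/4
  p_3/q_3 = 99/5
  p_4/q_4 = 3841/194
  p_5/q_5 = 3940/199
  p_6/q_6 = 15661/791
q_5 = 199 ≤ 348 < 791 = q_6, so the answer is 3940/199.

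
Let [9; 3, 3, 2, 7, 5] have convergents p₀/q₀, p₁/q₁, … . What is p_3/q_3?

214/23

Using pₖ = aₖpₖ₋₁ + pₖ₋₂, qₖ = aₖqₖ₋₁ + qₖ₋₂ (with p₋₁=1, p₋₂=0, q₋₁=0, q₋₂=1):
  k=0: a=9, p=9, q=1
  k=1: a=3, p=28, q=3
  k=2: a=3, p=93, q=10
  k=3: a=2, p=214, q=23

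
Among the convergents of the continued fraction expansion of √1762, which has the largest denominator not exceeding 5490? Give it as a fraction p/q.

148050/3527

√1762 = [41; 1, 40, 1, 82, …] (period length 4).
Convergents:
  p_0/q_0 = 41/1
  p_1/q_1 = 42/1
  p_2/q_2 = 1721/41
  p_3/q_3 = 1763/42
  p_4/q_4 = 146287/3485
  p_5/q_5 = 148050/3527
  p_6/q_6 = 6068287/144565
q_5 = 3527 ≤ 5490 < 144565 = q_6, so the answer is 148050/3527.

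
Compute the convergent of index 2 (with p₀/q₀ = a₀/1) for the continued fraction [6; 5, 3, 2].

99/16

Using pₖ = aₖpₖ₋₁ + pₖ₋₂, qₖ = aₖqₖ₋₁ + qₖ₋₂ (with p₋₁=1, p₋₂=0, q₋₁=0, q₋₂=1):
  k=0: a=6, p=6, q=1
  k=1: a=5, p=31, q=5
  k=2: a=3, p=99, q=16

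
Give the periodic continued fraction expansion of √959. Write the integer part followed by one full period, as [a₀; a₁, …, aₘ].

[30; 1, 29, 1, 60]

a₀ = ⌊√959⌋ = 30.
With m₀=0, d₀=1 and mₖ₊₁ = dₖaₖ − mₖ, dₖ₊₁ = (n − mₖ₊₁²)/dₖ, aₖ₊₁ = ⌊(a₀+mₖ₊₁)/dₖ₊₁⌋:
  k=1: m=30, d=59, a=1
  k=2: m=29, d=2, a=29
  k=3: m=29, d=59, a=1
  k=4: m=30, d=1, a=60
d=1 and a=2a₀=60 at k=4, so the next step gives (m, d) = (30, 59) again — its k=1 value — and the period has length 4.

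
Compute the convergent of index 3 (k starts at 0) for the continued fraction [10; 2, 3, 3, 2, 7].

240/23

Using pₖ = aₖpₖ₋₁ + pₖ₋₂, qₖ = aₖqₖ₋₁ + qₖ₋₂ (with p₋₁=1, p₋₂=0, q₋₁=0, q₋₂=1):
  k=0: a=10, p=10, q=1
  k=1: a=2, p=21, q=2
  k=2: a=3, p=73, q=7
  k=3: a=3, p=240, q=23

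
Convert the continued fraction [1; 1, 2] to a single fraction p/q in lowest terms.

5/3

Fold from the inside: start with 2/1.
  1 + 1/2 = 3/2
  1 + 2/3 = 5/3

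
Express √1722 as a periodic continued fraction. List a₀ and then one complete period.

[41; 2, 82]

a₀ = ⌊√1722⌋ = 41.
With m₀=0, d₀=1 and mₖ₊₁ = dₖaₖ − mₖ, dₖ₊₁ = (n − mₖ₊₁²)/dₖ, aₖ₊₁ = ⌊(a₀+mₖ₊₁)/dₖ₊₁⌋:
  k=1: m=41, d=41, a=2
  k=2: m=41, d=1, a=82
d=1 and a=2a₀=82 at k=2, so the next step gives (m, d) = (41, 41) again — its k=1 value — and the period has length 2.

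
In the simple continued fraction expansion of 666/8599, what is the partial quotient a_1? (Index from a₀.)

12

666 = 0·8599 + 666   →  a_0 = 0
8599 = 12·666 + 607   →  a_1 = 12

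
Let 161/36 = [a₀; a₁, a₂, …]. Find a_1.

161 = 4·36 + 17   →  a_0 = 4
36 = 2·17 + 2   →  a_1 = 2

2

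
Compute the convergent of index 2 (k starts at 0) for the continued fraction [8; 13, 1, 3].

113/14

Using pₖ = aₖpₖ₋₁ + pₖ₋₂, qₖ = aₖqₖ₋₁ + qₖ₋₂ (with p₋₁=1, p₋₂=0, q₋₁=0, q₋₂=1):
  k=0: a=8, p=8, q=1
  k=1: a=13, p=105, q=13
  k=2: a=1, p=113, q=14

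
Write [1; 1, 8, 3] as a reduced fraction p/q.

53/28

Fold from the inside: start with 3/1.
  8 + 1/3 = 25/3
  1 + 3/25 = 28/25
  1 + 25/28 = 53/28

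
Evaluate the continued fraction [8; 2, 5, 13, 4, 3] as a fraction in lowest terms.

16217/1918

Fold from the inside: start with 3/1.
  4 + 1/3 = 13/3
  13 + 3/13 = 172/13
  5 + 13/172 = 873/172
  2 + 172/873 = 1918/873
  8 + 873/1918 = 16217/1918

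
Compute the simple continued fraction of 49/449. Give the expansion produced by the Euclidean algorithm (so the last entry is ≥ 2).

49 = 0*449 + 49
449 = 9*49 + 8
49 = 6*8 + 1
8 = 8*1 + 0  (stop)
So 49/449 = [0; 9, 6, 8].

[0; 9, 6, 8]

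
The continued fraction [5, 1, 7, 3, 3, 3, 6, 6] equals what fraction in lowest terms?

62535/10636

Fold from the inside: start with 6/1.
  6 + 1/6 = 37/6
  3 + 6/37 = 117/37
  3 + 37/117 = 388/117
  3 + 117/388 = 1281/388
  7 + 388/1281 = 9355/1281
  1 + 1281/9355 = 10636/9355
  5 + 9355/10636 = 62535/10636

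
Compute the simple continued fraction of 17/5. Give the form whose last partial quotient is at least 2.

[3; 2, 2]

17 = 3·5 + 2
5 = 2·2 + 1
2 = 2·1 + 0  (stop)
So 17/5 = [3; 2, 2].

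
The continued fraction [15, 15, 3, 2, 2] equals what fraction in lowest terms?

Using pₖ = aₖpₖ₋₁ + pₖ₋₂ and qₖ = aₖqₖ₋₁ + qₖ₋₂:
  k=0: a=15, p=15, q=1
  k=1: a=15, p=226, q=15
  k=2: a=3, p=693, q=46
  k=3: a=2, p=1612, q=107
  k=4: a=2, p=3917, q=260

3917/260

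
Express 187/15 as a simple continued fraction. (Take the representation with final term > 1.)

187 = 12·15 + 7
15 = 2·7 + 1
7 = 7·1 + 0  (stop)
So 187/15 = [12; 2, 7].

[12; 2, 7]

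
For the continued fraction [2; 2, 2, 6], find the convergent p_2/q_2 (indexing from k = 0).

12/5

Using pₖ = aₖpₖ₋₁ + pₖ₋₂, qₖ = aₖqₖ₋₁ + qₖ₋₂ (with p₋₁=1, p₋₂=0, q₋₁=0, q₋₂=1):
  k=0: a=2, p=2, q=1
  k=1: a=2, p=5, q=2
  k=2: a=2, p=12, q=5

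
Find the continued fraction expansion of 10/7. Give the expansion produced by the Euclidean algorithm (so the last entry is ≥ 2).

10 = 1×7 + 3
7 = 2×3 + 1
3 = 3×1 + 0  (stop)
So 10/7 = [1; 2, 3].

[1; 2, 3]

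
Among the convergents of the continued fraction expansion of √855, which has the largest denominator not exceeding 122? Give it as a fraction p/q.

3041/104

√855 = [29; 4, 6, 4, 58, …] (period length 4).
Convergents:
  p_0/q_0 = 29/1
  p_1/q_1 = 117/4
  p_2/q_2 = 731/25
  p_3/q_3 = 3041/104
  p_4/q_4 = 177109/6057
q_3 = 104 ≤ 122 < 6057 = q_4, so the answer is 3041/104.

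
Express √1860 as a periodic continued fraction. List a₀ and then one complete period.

a₀ = ⌊√1860⌋ = 43.
With m₀=0, d₀=1 and mₖ₊₁ = dₖaₖ − mₖ, dₖ₊₁ = (n − mₖ₊₁²)/dₖ, aₖ₊₁ = ⌊(a₀+mₖ₊₁)/dₖ₊₁⌋:
  k=1: m=43, d=11, a=7
  k=2: m=34, d=64, a=1
  k=3: m=30, d=15, a=4
  k=4: m=30, d=64, a=1
  k=5: m=34, d=11, a=7
  k=6: m=43, d=1, a=86
d=1 and a=2a₀=86 at k=6, so the next step gives (m, d) = (43, 11) again — its k=1 value — and the period has length 6.

[43; 7, 1, 4, 1, 7, 86]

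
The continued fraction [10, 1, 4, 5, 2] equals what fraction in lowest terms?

Fold from the inside: start with 2/1.
  5 + 1/2 = 11/2
  4 + 2/11 = 46/11
  1 + 11/46 = 57/46
  10 + 46/57 = 616/57

616/57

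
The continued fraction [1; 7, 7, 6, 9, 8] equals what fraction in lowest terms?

Fold from the inside: start with 8/1.
  9 + 1/8 = 73/8
  6 + 8/73 = 446/73
  7 + 73/446 = 3195/446
  7 + 446/3195 = 22811/3195
  1 + 3195/22811 = 26006/22811

26006/22811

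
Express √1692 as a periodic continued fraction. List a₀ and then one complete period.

[41; 7, 2, 7, 82]

a₀ = ⌊√1692⌋ = 41.
With m₀=0, d₀=1 and mₖ₊₁ = dₖaₖ − mₖ, dₖ₊₁ = (n − mₖ₊₁²)/dₖ, aₖ₊₁ = ⌊(a₀+mₖ₊₁)/dₖ₊₁⌋:
  k=1: m=41, d=11, a=7
  k=2: m=36, d=36, a=2
  k=3: m=36, d=11, a=7
  k=4: m=41, d=1, a=82
d=1 and a=2a₀=82 at k=4, so the next step gives (m, d) = (41, 11) again — its k=1 value — and the period has length 4.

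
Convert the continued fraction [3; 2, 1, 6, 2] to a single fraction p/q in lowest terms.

144/43

Using pₖ = aₖpₖ₋₁ + pₖ₋₂ and qₖ = aₖqₖ₋₁ + qₖ₋₂:
  k=0: a=3, p=3, q=1
  k=1: a=2, p=7, q=2
  k=2: a=1, p=10, q=3
  k=3: a=6, p=67, q=20
  k=4: a=2, p=144, q=43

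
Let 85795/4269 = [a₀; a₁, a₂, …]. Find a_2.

3

85795 = 20·4269 + 415   →  a_0 = 20
4269 = 10·415 + 119   →  a_1 = 10
415 = 3·119 + 58   →  a_2 = 3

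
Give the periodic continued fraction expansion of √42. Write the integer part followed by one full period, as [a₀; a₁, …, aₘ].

[6; 2, 12]

a₀ = ⌊√42⌋ = 6.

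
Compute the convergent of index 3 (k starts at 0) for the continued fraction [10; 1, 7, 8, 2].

Using pₖ = aₖpₖ₋₁ + pₖ₋₂, qₖ = aₖqₖ₋₁ + qₖ₋₂ (with p₋₁=1, p₋₂=0, q₋₁=0, q₋₂=1):
  k=0: a=10, p=10, q=1
  k=1: a=1, p=11, q=1
  k=2: a=7, p=87, q=8
  k=3: a=8, p=707, q=65

707/65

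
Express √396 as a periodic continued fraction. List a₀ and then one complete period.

a₀ = ⌊√396⌋ = 19.
With m₀=0, d₀=1 and mₖ₊₁ = dₖaₖ − mₖ, dₖ₊₁ = (n − mₖ₊₁²)/dₖ, aₖ₊₁ = ⌊(a₀+mₖ₊₁)/dₖ₊₁⌋:
  k=1: m=19, d=35, a=1
  k=2: m=16, d=4, a=8
  k=3: m=16, d=35, a=1
  k=4: m=19, d=1, a=38
d=1 and a=2a₀=38 at k=4, so the next step gives (m, d) = (19, 35) again — its k=1 value — and the period has length 4.

[19; 1, 8, 1, 38]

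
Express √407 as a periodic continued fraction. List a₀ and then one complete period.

[20; 5, 1, 2, 1, 5, 40]

a₀ = ⌊√407⌋ = 20.
With m₀=0, d₀=1 and mₖ₊₁ = dₖaₖ − mₖ, dₖ₊₁ = (n − mₖ₊₁²)/dₖ, aₖ₊₁ = ⌊(a₀+mₖ₊₁)/dₖ₊₁⌋:
  k=1: m=20, d=7, a=5
  k=2: m=15, d=26, a=1
  k=3: m=11, d=11, a=2
  k=4: m=11, d=26, a=1
  k=5: m=15, d=7, a=5
  k=6: m=20, d=1, a=40
d=1 and a=2a₀=40 at k=6, so the next step gives (m, d) = (20, 7) again — its k=1 value — and the period has length 6.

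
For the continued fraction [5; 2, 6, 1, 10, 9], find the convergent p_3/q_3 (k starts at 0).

Using pₖ = aₖpₖ₋₁ + pₖ₋₂, qₖ = aₖqₖ₋₁ + qₖ₋₂ (with p₋₁=1, p₋₂=0, q₋₁=0, q₋₂=1):
  k=0: a=5, p=5, q=1
  k=1: a=2, p=11, q=2
  k=2: a=6, p=71, q=13
  k=3: a=1, p=82, q=15

82/15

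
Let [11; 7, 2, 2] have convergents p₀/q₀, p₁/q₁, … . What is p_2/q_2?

167/15

Using pₖ = aₖpₖ₋₁ + pₖ₋₂, qₖ = aₖqₖ₋₁ + qₖ₋₂ (with p₋₁=1, p₋₂=0, q₋₁=0, q₋₂=1):
  k=0: a=11, p=11, q=1
  k=1: a=7, p=78, q=7
  k=2: a=2, p=167, q=15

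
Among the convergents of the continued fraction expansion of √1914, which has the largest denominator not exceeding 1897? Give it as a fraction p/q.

√1914 = [43; 1, 2, 1, 86, …] (period length 4).
Convergents:
  p_0/q_0 = 43/1
  p_1/q_1 = 44/1
  p_2/q_2 = 131/3
  p_3/q_3 = 175/4
  p_4/q_4 = 15181/347
  p_5/q_5 = 15356/351
  p_6/q_6 = 45893/1049
  p_7/q_7 = 61249/1400
  p_8/q_8 = 5313307/121449
q_7 = 1400 ≤ 1897 < 121449 = q_8, so the answer is 61249/1400.

61249/1400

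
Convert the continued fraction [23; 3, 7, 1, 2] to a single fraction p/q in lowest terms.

1679/72

Using pₖ = aₖpₖ₋₁ + pₖ₋₂ and qₖ = aₖqₖ₋₁ + qₖ₋₂:
  k=0: a=23, p=23, q=1
  k=1: a=3, p=70, q=3
  k=2: a=7, p=513, q=22
  k=3: a=1, p=583, q=25
  k=4: a=2, p=1679, q=72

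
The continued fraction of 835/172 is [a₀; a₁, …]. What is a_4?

835 = 4·172 + 147   →  a_0 = 4
172 = 1·147 + 25   →  a_1 = 1
147 = 5·25 + 22   →  a_2 = 5
25 = 1·22 + 3   →  a_3 = 1
22 = 7·3 + 1   →  a_4 = 7

7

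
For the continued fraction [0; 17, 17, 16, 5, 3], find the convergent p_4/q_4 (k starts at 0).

1382/23575

Using pₖ = aₖpₖ₋₁ + pₖ₋₂, qₖ = aₖqₖ₋₁ + qₖ₋₂ (with p₋₁=1, p₋₂=0, q₋₁=0, q₋₂=1):
  k=0: a=0, p=0, q=1
  k=1: a=17, p=1, q=17
  k=2: a=17, p=17, q=290
  k=3: a=16, p=273, q=4657
  k=4: a=5, p=1382, q=23575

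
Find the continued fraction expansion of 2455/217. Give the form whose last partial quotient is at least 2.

[11; 3, 5, 4, 3]

2455 = 11*217 + 68
217 = 3*68 + 13
68 = 5*13 + 3
13 = 4*3 + 1
3 = 3*1 + 0  (stop)
So 2455/217 = [11; 3, 5, 4, 3].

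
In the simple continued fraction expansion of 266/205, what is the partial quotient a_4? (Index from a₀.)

3

266 = 1·205 + 61   →  a_0 = 1
205 = 3·61 + 22   →  a_1 = 3
61 = 2·22 + 17   →  a_2 = 2
22 = 1·17 + 5   →  a_3 = 1
17 = 3·5 + 2   →  a_4 = 3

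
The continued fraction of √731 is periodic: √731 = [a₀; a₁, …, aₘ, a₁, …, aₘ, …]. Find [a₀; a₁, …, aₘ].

a₀ = ⌊√731⌋ = 27.

[27; 27, 54]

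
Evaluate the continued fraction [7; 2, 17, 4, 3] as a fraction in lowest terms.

Fold from the inside: start with 3/1.
  4 + 1/3 = 13/3
  17 + 3/13 = 224/13
  2 + 13/224 = 461/224
  7 + 224/461 = 3451/461

3451/461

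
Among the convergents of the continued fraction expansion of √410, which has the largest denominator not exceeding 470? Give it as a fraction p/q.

3260/161

√410 = [20; 4, 40, …] (period length 2).
Convergents:
  p_0/q_0 = 20/1
  p_1/q_1 = 81/4
  p_2/q_2 = 3260/161
  p_3/q_3 = 13121/648
q_2 = 161 ≤ 470 < 648 = q_3, so the answer is 3260/161.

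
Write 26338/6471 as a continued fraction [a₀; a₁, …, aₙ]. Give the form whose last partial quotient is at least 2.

[4; 14, 3, 1, 18, 6]

26338 = 4*6471 + 454
6471 = 14*454 + 115
454 = 3*115 + 109
115 = 1*109 + 6
109 = 18*6 + 1
6 = 6*1 + 0  (stop)
So 26338/6471 = [4; 14, 3, 1, 18, 6].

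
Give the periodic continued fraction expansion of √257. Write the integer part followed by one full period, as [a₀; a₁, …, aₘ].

[16; 32]

a₀ = ⌊√257⌋ = 16.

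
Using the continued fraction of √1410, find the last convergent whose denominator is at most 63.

751/20

√1410 = [37; 1, 1, 4, 1, 1, 74, …] (period length 6).
Convergents:
  p_0/q_0 = 37/1
  p_1/q_1 = 38/1
  p_2/q_2 = 75/2
  p_3/q_3 = 338/9
  p_4/q_4 = 413/11
  p_5/q_5 = 751/20
  p_6/q_6 = 55987/1491
q_5 = 20 ≤ 63 < 1491 = q_6, so the answer is 751/20.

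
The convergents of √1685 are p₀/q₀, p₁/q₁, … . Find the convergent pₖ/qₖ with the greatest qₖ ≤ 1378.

34522/841

√1685 = [41; 20, 1, 1, 20, 82, …] (period length 5).
Convergents:
  p_0/q_0 = 41/1
  p_1/q_1 = 821/20
  p_2/q_2 = 862/21
  p_3/q_3 = 1683/41
  p_4/q_4 = 34522/841
  p_5/q_5 = 2832487/69003
q_4 = 841 ≤ 1378 < 69003 = q_5, so the answer is 34522/841.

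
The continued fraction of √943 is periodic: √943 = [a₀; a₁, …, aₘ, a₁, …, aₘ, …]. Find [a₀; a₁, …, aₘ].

[30; 1, 2, 2, 2, 1, 60]

a₀ = ⌊√943⌋ = 30.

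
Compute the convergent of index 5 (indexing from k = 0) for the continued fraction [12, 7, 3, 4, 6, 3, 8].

22708/1871

Using pₖ = aₖpₖ₋₁ + pₖ₋₂, qₖ = aₖqₖ₋₁ + qₖ₋₂ (with p₋₁=1, p₋₂=0, q₋₁=0, q₋₂=1):
  k=0: a=12, p=12, q=1
  k=1: a=7, p=85, q=7
  k=2: a=3, p=267, q=22
  k=3: a=4, p=1153, q=95
  k=4: a=6, p=7185, q=592
  k=5: a=3, p=22708, q=1871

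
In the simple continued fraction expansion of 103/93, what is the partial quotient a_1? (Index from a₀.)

103 = 1·93 + 10   →  a_0 = 1
93 = 9·10 + 3   →  a_1 = 9

9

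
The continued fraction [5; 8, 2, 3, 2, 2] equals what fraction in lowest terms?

Fold from the inside: start with 2/1.
  2 + 1/2 = 5/2
  3 + 2/5 = 17/5
  2 + 5/17 = 39/17
  8 + 17/39 = 329/39
  5 + 39/329 = 1684/329

1684/329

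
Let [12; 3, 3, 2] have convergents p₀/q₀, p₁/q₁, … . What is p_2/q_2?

Using pₖ = aₖpₖ₋₁ + pₖ₋₂, qₖ = aₖqₖ₋₁ + qₖ₋₂ (with p₋₁=1, p₋₂=0, q₋₁=0, q₋₂=1):
  k=0: a=12, p=12, q=1
  k=1: a=3, p=37, q=3
  k=2: a=3, p=123, q=10

123/10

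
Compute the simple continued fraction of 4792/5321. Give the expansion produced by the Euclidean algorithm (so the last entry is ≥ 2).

4792 = 0·5321 + 4792
5321 = 1·4792 + 529
4792 = 9·529 + 31
529 = 17·31 + 2
31 = 15·2 + 1
2 = 2·1 + 0  (stop)
So 4792/5321 = [0; 1, 9, 17, 15, 2].

[0; 1, 9, 17, 15, 2]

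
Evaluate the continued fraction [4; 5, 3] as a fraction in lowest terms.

Fold from the inside: start with 3/1.
  5 + 1/3 = 16/3
  4 + 3/16 = 67/16

67/16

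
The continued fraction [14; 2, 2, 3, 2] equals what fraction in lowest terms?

Fold from the inside: start with 2/1.
  3 + 1/2 = 7/2
  2 + 2/7 = 16/7
  2 + 7/16 = 39/16
  14 + 16/39 = 562/39

562/39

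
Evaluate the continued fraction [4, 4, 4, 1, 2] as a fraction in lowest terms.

Using pₖ = aₖpₖ₋₁ + pₖ₋₂ and qₖ = aₖqₖ₋₁ + qₖ₋₂:
  k=0: a=4, p=4, q=1
  k=1: a=4, p=17, q=4
  k=2: a=4, p=72, q=17
  k=3: a=1, p=89, q=21
  k=4: a=2, p=250, q=59

250/59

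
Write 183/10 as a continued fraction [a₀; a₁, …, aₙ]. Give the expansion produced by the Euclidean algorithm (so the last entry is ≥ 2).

[18; 3, 3]

183 = 18×10 + 3
10 = 3×3 + 1
3 = 3×1 + 0  (stop)
So 183/10 = [18; 3, 3].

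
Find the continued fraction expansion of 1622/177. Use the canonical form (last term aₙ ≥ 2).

[9; 6, 9, 1, 2]

1622 = 9*177 + 29
177 = 6*29 + 3
29 = 9*3 + 2
3 = 1*2 + 1
2 = 2*1 + 0  (stop)
So 1622/177 = [9; 6, 9, 1, 2].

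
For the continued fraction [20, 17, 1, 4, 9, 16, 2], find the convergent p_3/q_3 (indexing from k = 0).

1785/89

Using pₖ = aₖpₖ₋₁ + pₖ₋₂, qₖ = aₖqₖ₋₁ + qₖ₋₂ (with p₋₁=1, p₋₂=0, q₋₁=0, q₋₂=1):
  k=0: a=20, p=20, q=1
  k=1: a=17, p=341, q=17
  k=2: a=1, p=361, q=18
  k=3: a=4, p=1785, q=89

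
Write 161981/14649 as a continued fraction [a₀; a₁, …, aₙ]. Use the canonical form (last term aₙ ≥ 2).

161981 = 11×14649 + 842
14649 = 17×842 + 335
842 = 2×335 + 172
335 = 1×172 + 163
172 = 1×163 + 9
163 = 18×9 + 1
9 = 9×1 + 0  (stop)
So 161981/14649 = [11; 17, 2, 1, 1, 18, 9].

[11; 17, 2, 1, 1, 18, 9]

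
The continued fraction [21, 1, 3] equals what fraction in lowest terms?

87/4

Fold from the inside: start with 3/1.
  1 + 1/3 = 4/3
  21 + 3/4 = 87/4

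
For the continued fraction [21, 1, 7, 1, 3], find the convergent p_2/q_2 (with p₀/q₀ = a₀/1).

175/8

Using pₖ = aₖpₖ₋₁ + pₖ₋₂, qₖ = aₖqₖ₋₁ + qₖ₋₂ (with p₋₁=1, p₋₂=0, q₋₁=0, q₋₂=1):
  k=0: a=21, p=21, q=1
  k=1: a=1, p=22, q=1
  k=2: a=7, p=175, q=8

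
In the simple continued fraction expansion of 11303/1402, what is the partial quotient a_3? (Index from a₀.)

11303 = 8·1402 + 87   →  a_0 = 8
1402 = 16·87 + 10   →  a_1 = 16
87 = 8·10 + 7   →  a_2 = 8
10 = 1·7 + 3   →  a_3 = 1

1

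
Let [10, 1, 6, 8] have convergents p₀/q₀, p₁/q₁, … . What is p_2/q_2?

Using pₖ = aₖpₖ₋₁ + pₖ₋₂, qₖ = aₖqₖ₋₁ + qₖ₋₂ (with p₋₁=1, p₋₂=0, q₋₁=0, q₋₂=1):
  k=0: a=10, p=10, q=1
  k=1: a=1, p=11, q=1
  k=2: a=6, p=76, q=7

76/7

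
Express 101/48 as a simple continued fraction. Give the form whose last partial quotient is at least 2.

[2; 9, 1, 1, 2]

101 = 2*48 + 5
48 = 9*5 + 3
5 = 1*3 + 2
3 = 1*2 + 1
2 = 2*1 + 0  (stop)
So 101/48 = [2; 9, 1, 1, 2].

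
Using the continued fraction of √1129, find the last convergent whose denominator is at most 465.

√1129 = [33; 1, 1, 1, 1, 66, …] (period length 5).
Convergents:
  p_0/q_0 = 33/1
  p_1/q_1 = 34/1
  p_2/q_2 = 67/2
  p_3/q_3 = 101/3
  p_4/q_4 = 168/5
  p_5/q_5 = 11189/333
  p_6/q_6 = 11357/338
  p_7/q_7 = 22546/671
q_6 = 338 ≤ 465 < 671 = q_7, so the answer is 11357/338.

11357/338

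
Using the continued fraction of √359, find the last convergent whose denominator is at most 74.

√359 = [18; 1, 17, 1, 36, …] (period length 4).
Convergents:
  p_0/q_0 = 18/1
  p_1/q_1 = 19/1
  p_2/q_2 = 341/18
  p_3/q_3 = 360/19
  p_4/q_4 = 13301/702
q_3 = 19 ≤ 74 < 702 = q_4, so the answer is 360/19.

360/19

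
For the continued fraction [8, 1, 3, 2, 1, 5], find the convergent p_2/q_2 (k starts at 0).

Using pₖ = aₖpₖ₋₁ + pₖ₋₂, qₖ = aₖqₖ₋₁ + qₖ₋₂ (with p₋₁=1, p₋₂=0, q₋₁=0, q₋₂=1):
  k=0: a=8, p=8, q=1
  k=1: a=1, p=9, q=1
  k=2: a=3, p=35, q=4

35/4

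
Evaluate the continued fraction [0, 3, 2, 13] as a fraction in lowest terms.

Using pₖ = aₖpₖ₋₁ + pₖ₋₂ and qₖ = aₖqₖ₋₁ + qₖ₋₂:
  k=0: a=0, p=0, q=1
  k=1: a=3, p=1, q=3
  k=2: a=2, p=2, q=7
  k=3: a=13, p=27, q=94

27/94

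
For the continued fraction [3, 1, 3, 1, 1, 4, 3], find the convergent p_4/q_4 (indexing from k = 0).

34/9

Using pₖ = aₖpₖ₋₁ + pₖ₋₂, qₖ = aₖqₖ₋₁ + qₖ₋₂ (with p₋₁=1, p₋₂=0, q₋₁=0, q₋₂=1):
  k=0: a=3, p=3, q=1
  k=1: a=1, p=4, q=1
  k=2: a=3, p=15, q=4
  k=3: a=1, p=19, q=5
  k=4: a=1, p=34, q=9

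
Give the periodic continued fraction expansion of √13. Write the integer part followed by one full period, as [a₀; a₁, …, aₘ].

a₀ = ⌊√13⌋ = 3.
With m₀=0, d₀=1 and mₖ₊₁ = dₖaₖ − mₖ, dₖ₊₁ = (n − mₖ₊₁²)/dₖ, aₖ₊₁ = ⌊(a₀+mₖ₊₁)/dₖ₊₁⌋:
  k=1: m=3, d=4, a=1
  k=2: m=1, d=3, a=1
  k=3: m=2, d=3, a=1
  k=4: m=1, d=4, a=1
  k=5: m=3, d=1, a=6
d=1 and a=2a₀=6 at k=5, so the next step gives (m, d) = (3, 4) again — its k=1 value — and the period has length 5.

[3; 1, 1, 1, 1, 6]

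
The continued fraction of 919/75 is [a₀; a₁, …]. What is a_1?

3

919 = 12·75 + 19   →  a_0 = 12
75 = 3·19 + 18   →  a_1 = 3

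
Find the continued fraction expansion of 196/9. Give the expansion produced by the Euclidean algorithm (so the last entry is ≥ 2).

[21; 1, 3, 2]

196 = 21*9 + 7
9 = 1*7 + 2
7 = 3*2 + 1
2 = 2*1 + 0  (stop)
So 196/9 = [21; 1, 3, 2].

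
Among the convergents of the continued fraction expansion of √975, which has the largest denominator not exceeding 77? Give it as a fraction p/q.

√975 = [31; 4, 2, 4, 62, …] (period length 4).
Convergents:
  p_0/q_0 = 31/1
  p_1/q_1 = 125/4
  p_2/q_2 = 281/9
  p_3/q_3 = 1249/40
  p_4/q_4 = 77719/2489
q_3 = 40 ≤ 77 < 2489 = q_4, so the answer is 1249/40.

1249/40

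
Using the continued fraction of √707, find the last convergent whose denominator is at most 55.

√707 = [26; 1, 1, 2, 3, 2, 1, 1, 52, …] (period length 8).
Convergents:
  p_0/q_0 = 26/1
  p_1/q_1 = 27/1
  p_2/q_2 = 53/2
  p_3/q_3 = 133/5
  p_4/q_4 = 452/17
  p_5/q_5 = 1037/39
  p_6/q_6 = 1489/56
q_5 = 39 ≤ 55 < 56 = q_6, so the answer is 1037/39.

1037/39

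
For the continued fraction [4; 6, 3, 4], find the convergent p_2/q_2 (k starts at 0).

Using pₖ = aₖpₖ₋₁ + pₖ₋₂, qₖ = aₖqₖ₋₁ + qₖ₋₂ (with p₋₁=1, p₋₂=0, q₋₁=0, q₋₂=1):
  k=0: a=4, p=4, q=1
  k=1: a=6, p=25, q=6
  k=2: a=3, p=79, q=19

79/19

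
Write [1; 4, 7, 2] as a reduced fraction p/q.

77/62

Using pₖ = aₖpₖ₋₁ + pₖ₋₂ and qₖ = aₖqₖ₋₁ + qₖ₋₂:
  k=0: a=1, p=1, q=1
  k=1: a=4, p=5, q=4
  k=2: a=7, p=36, q=29
  k=3: a=2, p=77, q=62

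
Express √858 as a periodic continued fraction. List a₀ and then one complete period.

[29; 3, 2, 3, 58]

a₀ = ⌊√858⌋ = 29.
With m₀=0, d₀=1 and mₖ₊₁ = dₖaₖ − mₖ, dₖ₊₁ = (n − mₖ₊₁²)/dₖ, aₖ₊₁ = ⌊(a₀+mₖ₊₁)/dₖ₊₁⌋:
  k=1: m=29, d=17, a=3
  k=2: m=22, d=22, a=2
  k=3: m=22, d=17, a=3
  k=4: m=29, d=1, a=58
d=1 and a=2a₀=58 at k=4, so the next step gives (m, d) = (29, 17) again — its k=1 value — and the period has length 4.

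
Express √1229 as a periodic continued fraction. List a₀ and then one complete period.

a₀ = ⌊√1229⌋ = 35.
With m₀=0, d₀=1 and mₖ₊₁ = dₖaₖ − mₖ, dₖ₊₁ = (n − mₖ₊₁²)/dₖ, aₖ₊₁ = ⌊(a₀+mₖ₊₁)/dₖ₊₁⌋:
  k=1: m=35, d=4, a=17
  k=2: m=33, d=35, a=1
  k=3: m=2, d=35, a=1
  k=4: m=33, d=4, a=17
  k=5: m=35, d=1, a=70
d=1 and a=2a₀=70 at k=5, so the next step gives (m, d) = (35, 4) again — its k=1 value — and the period has length 5.

[35; 17, 1, 1, 17, 70]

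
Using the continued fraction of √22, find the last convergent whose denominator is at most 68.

197/42

√22 = [4; 1, 2, 4, 2, 1, 8, …] (period length 6).
Convergents:
  p_0/q_0 = 4/1
  p_1/q_1 = 5/1
  p_2/q_2 = 14/3
  p_3/q_3 = 61/13
  p_4/q_4 = 136/29
  p_5/q_5 = 197/42
  p_6/q_6 = 1712/365
q_5 = 42 ≤ 68 < 365 = q_6, so the answer is 197/42.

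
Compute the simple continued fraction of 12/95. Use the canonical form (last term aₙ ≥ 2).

12 = 0×95 + 12
95 = 7×12 + 11
12 = 1×11 + 1
11 = 11×1 + 0  (stop)
So 12/95 = [0; 7, 1, 11].

[0; 7, 1, 11]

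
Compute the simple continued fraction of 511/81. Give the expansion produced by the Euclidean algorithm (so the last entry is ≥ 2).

511 = 6*81 + 25
81 = 3*25 + 6
25 = 4*6 + 1
6 = 6*1 + 0  (stop)
So 511/81 = [6; 3, 4, 6].

[6; 3, 4, 6]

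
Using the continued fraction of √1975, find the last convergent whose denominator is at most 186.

5644/127

√1975 = [44; 2, 3, 1, 2, 1, 3, 2, 88, …] (period length 8).
Convergents:
  p_0/q_0 = 44/1
  p_1/q_1 = 89/2
  p_2/q_2 = 311/7
  p_3/q_3 = 400/9
  p_4/q_4 = 1111/25
  p_5/q_5 = 1511/34
  p_6/q_6 = 5644/127
  p_7/q_7 = 12799/288
q_6 = 127 ≤ 186 < 288 = q_7, so the answer is 5644/127.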